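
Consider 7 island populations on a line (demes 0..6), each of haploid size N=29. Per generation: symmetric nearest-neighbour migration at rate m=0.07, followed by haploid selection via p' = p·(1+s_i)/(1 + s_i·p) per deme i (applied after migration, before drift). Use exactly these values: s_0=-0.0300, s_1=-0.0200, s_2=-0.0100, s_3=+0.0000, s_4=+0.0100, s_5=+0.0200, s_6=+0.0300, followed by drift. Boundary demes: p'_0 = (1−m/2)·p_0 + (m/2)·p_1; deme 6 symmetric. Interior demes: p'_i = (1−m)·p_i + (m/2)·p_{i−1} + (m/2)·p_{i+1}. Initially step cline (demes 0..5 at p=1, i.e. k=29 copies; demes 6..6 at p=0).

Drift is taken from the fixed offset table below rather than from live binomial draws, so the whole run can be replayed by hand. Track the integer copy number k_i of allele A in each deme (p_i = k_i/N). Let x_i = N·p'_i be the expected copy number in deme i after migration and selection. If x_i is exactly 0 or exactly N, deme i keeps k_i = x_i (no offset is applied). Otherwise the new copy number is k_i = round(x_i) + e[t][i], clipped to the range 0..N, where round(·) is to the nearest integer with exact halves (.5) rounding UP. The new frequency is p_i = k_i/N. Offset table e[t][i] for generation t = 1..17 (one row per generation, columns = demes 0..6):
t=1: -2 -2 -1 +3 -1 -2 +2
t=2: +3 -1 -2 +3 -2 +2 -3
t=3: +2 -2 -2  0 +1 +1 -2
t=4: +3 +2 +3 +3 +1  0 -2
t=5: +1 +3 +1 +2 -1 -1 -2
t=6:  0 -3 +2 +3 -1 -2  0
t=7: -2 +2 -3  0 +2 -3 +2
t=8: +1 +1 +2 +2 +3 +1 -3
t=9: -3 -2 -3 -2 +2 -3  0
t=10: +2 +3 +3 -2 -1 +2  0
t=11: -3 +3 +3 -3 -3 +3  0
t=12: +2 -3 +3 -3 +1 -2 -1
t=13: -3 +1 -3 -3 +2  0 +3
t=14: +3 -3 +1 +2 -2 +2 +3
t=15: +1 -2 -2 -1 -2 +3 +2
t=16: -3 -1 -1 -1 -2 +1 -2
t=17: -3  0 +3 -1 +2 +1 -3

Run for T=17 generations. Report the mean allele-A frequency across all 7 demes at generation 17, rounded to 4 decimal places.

t=0: k=[29 29 29 29 29 29 0]
t=1: x=[29.0000 29.0000 29.0000 29.0000 29.0000 28.0042 1.0444] k=[29 29 29 29 29 26 3]
t=2: x=[29.0000 29.0000 29.0000 29.0000 28.8960 25.3635 3.9038] k=[29 29 29 29 27 27 1]
t=3: x=[29.0000 29.0000 29.0000 28.9300 27.0878 26.1414 1.9634] k=[29 29 29 29 28 27 0]
t=4: x=[29.0000 29.0000 29.0000 28.9650 28.0096 26.1414 0.9724] k=[29 29 29 29 29 26 0]
t=5: x=[29.0000 29.0000 29.0000 29.0000 28.8960 25.2600 0.9364] k=[29 29 29 29 28 24 0]
t=6: x=[29.0000 29.0000 29.0000 28.9650 27.9055 23.3901 0.8644] k=[29 29 29 29 27 21 1]
t=7: x=[29.0000 29.0000 29.0000 28.9300 26.8796 20.6284 1.7479] k=[29 29 29 29 29 18 4]
t=8: x=[29.0000 29.0000 29.0000 29.0000 28.6188 18.0304 4.6033] k=[29 29 29 29 29 19 2]
t=9: x=[29.0000 29.0000 29.0000 29.0000 28.6534 18.8858 2.6657] k=[29 29 29 29 29 16 3]
t=10: x=[29.0000 29.0000 29.0000 29.0000 28.5494 16.1419 3.5460] k=[29 29 29 29 28 18 4]
t=11: x=[29.0000 29.0000 29.0000 28.9650 27.6974 17.9955 4.6033] k=[29 29 29 26 25 21 5]
t=12: x=[29.0000 29.0000 28.8939 26.0700 24.9299 20.6978 5.6940] k=[29 29 29 23 26 19 5]
t=13: x=[29.0000 29.0000 28.7879 23.3150 25.6794 18.8858 5.6228] k=[29 29 26 20 28 19 9]
t=14: x=[29.0000 28.8929 25.8670 20.4900 27.4199 19.0946 9.5382] k=[29 26 27 22 25 21 13]
t=15: x=[28.8918 26.0875 26.7694 22.2800 24.7909 20.9754 13.4930] k=[29 24 25 21 23 24 15]
t=16: x=[28.8196 24.1287 24.7890 21.2100 23.0124 23.7359 15.5284] k=[26 23 24 20 21 25 14]
t=17: x=[25.8095 23.0450 23.7821 20.1750 21.1620 24.5501 14.5993] k=[23 23 27 19 23 26 12]

0.7537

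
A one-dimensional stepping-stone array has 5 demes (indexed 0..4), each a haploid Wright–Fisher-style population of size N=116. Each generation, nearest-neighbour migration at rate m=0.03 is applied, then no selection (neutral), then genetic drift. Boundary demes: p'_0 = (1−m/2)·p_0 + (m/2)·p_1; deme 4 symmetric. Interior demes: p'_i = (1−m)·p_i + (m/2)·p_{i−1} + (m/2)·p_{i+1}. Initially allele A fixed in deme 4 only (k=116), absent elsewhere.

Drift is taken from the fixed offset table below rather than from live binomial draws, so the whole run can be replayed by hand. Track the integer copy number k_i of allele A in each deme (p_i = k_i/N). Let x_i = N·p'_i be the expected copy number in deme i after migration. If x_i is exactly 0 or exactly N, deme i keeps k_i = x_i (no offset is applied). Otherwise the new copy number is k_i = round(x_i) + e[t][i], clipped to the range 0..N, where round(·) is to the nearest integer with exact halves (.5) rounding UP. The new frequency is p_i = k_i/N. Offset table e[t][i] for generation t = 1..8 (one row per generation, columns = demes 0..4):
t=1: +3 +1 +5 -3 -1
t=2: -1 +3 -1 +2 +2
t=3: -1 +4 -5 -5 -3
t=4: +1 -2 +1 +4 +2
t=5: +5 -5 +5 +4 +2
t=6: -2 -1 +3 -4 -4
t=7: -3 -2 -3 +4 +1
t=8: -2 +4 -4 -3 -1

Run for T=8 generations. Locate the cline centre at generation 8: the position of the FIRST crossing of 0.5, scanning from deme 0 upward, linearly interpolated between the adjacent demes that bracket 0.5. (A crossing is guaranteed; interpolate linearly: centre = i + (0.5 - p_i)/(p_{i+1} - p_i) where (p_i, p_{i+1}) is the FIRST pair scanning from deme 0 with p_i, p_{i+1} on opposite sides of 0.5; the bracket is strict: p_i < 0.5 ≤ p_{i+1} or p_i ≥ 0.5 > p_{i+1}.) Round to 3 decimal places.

t=0: k=[0 0 0 0 116]
t=1: x=[0.0000 0.0000 0.0000 1.7400 114.2600] k=[0 0 0 0 113]
t=2: x=[0.0000 0.0000 0.0000 1.6950 111.3050] k=[0 0 0 4 113]
t=3: x=[0.0000 0.0000 0.0600 5.5750 111.3650] k=[0 0 0 1 108]
t=4: x=[0.0000 0.0000 0.0150 2.5900 106.3950] k=[0 0 1 7 108]
t=5: x=[0.0000 0.0150 1.0750 8.4250 106.4850] k=[0 0 6 12 108]
t=6: x=[0.0000 0.0900 6.0000 13.3500 106.5600] k=[0 0 9 9 103]
t=7: x=[0.0000 0.1350 8.8650 10.4100 101.5900] k=[0 0 6 14 103]
t=8: x=[0.0000 0.0900 6.0300 15.2150 101.6650] k=[0 4 2 12 101]

3.517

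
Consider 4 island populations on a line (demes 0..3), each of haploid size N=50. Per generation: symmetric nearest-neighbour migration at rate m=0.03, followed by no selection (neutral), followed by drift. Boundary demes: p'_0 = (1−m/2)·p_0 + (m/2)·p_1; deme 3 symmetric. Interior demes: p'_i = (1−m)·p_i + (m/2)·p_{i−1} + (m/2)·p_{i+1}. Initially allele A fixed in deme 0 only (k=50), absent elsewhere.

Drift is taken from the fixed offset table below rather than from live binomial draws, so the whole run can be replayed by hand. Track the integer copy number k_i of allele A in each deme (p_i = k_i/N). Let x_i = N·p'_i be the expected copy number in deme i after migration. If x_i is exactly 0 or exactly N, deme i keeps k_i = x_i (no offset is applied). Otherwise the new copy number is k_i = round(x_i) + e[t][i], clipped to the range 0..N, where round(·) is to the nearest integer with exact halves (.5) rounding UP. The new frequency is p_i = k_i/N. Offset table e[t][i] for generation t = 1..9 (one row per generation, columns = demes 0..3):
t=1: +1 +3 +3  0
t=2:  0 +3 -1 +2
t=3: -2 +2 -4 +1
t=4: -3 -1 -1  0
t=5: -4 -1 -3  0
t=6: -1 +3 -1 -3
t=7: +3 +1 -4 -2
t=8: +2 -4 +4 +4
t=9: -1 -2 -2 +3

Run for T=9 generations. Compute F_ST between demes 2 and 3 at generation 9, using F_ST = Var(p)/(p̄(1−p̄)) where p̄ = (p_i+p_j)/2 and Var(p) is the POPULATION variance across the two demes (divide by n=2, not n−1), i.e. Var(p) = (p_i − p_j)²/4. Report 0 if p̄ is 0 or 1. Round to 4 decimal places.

0.0021

t=0: k=[50 0 0 0]
t=1: x=[49.2500 0.7500 0.0000 0.0000] k=[50 4 0 0]
t=2: x=[49.3100 4.6300 0.0600 0.0000] k=[49 8 0 0]
t=3: x=[48.3850 8.4950 0.1200 0.0000] k=[46 10 0 0]
t=4: x=[45.4600 10.3900 0.1500 0.0000] k=[42 9 0 0]
t=5: x=[41.5050 9.3600 0.1350 0.0000] k=[38 8 0 0]
t=6: x=[37.5500 8.3300 0.1200 0.0000] k=[37 11 0 0]
t=7: x=[36.6100 11.2250 0.1650 0.0000] k=[40 12 0 0]
t=8: x=[39.5800 12.2400 0.1800 0.0000] k=[42 8 4 0]
t=9: x=[41.4900 8.4500 4.0000 0.0600] k=[40 6 2 3]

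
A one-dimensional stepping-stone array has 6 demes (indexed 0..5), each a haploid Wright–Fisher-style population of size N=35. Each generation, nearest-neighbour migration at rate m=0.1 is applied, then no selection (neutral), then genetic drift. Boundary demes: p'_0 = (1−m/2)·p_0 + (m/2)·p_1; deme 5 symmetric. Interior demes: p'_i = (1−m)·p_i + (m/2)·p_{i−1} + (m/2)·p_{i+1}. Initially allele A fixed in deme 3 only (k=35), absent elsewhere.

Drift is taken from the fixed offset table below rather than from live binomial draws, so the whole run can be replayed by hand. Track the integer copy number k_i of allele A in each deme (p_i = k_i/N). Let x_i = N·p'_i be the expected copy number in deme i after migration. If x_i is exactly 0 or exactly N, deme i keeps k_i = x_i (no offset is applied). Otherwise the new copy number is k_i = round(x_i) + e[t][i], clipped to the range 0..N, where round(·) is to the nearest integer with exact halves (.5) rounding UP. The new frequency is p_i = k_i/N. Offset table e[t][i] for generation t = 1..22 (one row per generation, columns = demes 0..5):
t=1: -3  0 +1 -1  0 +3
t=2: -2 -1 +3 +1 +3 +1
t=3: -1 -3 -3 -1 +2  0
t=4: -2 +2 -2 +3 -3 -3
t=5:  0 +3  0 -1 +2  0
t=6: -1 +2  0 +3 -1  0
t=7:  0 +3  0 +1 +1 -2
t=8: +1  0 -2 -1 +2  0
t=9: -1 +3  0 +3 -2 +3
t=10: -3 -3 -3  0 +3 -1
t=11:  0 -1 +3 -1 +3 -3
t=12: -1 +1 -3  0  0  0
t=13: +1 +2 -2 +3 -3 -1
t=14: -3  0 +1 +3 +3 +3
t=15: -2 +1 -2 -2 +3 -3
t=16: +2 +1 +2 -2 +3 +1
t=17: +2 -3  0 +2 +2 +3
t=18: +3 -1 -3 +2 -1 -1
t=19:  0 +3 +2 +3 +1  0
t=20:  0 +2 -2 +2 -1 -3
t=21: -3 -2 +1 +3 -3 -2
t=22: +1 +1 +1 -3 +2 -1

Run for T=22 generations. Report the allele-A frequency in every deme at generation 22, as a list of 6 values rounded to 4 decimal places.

[0.1429, 0.2571, 0.3429, 0.6286, 0.5143, 0.1714]

t=0: k=[0 0 0 35 0 0]
t=1: x=[0.0000 0.0000 1.7500 31.5000 1.7500 0.0000] k=[0 0 3 31 2 0]
t=2: x=[0.0000 0.1500 4.2500 28.1500 3.3500 0.1000] k=[0 0 7 29 6 1]
t=3: x=[0.0000 0.3500 7.7500 26.7500 6.9000 1.2500] k=[0 0 5 26 9 1]
t=4: x=[0.0000 0.2500 5.8000 24.1000 9.4500 1.4000] k=[0 2 4 27 6 0]
t=5: x=[0.1000 2.0000 5.0500 24.8000 6.7500 0.3000] k=[0 5 5 24 9 0]
t=6: x=[0.2500 4.7500 5.9500 22.3000 9.3000 0.4500] k=[0 7 6 25 8 0]
t=7: x=[0.3500 6.6000 7.0000 23.2000 8.4500 0.4000] k=[0 10 7 24 9 0]
t=8: x=[0.5000 9.3500 8.0000 22.4000 9.3000 0.4500] k=[2 9 6 21 11 0]
t=9: x=[2.3500 8.5000 6.9000 19.7500 10.9500 0.5500] k=[1 12 7 23 9 4]
t=10: x=[1.5500 11.2000 8.0500 21.5000 9.4500 4.2500] k=[0 8 5 22 12 3]
t=11: x=[0.4000 7.4500 6.0000 20.6500 12.0500 3.4500] k=[0 6 9 20 15 0]
t=12: x=[0.3000 5.8500 9.4000 19.2000 14.5000 0.7500] k=[0 7 6 19 15 1]
t=13: x=[0.3500 6.6000 6.7000 18.1500 14.5000 1.7000] k=[1 9 5 21 12 1]
t=14: x=[1.4000 8.4000 6.0000 19.7500 11.9000 1.5500] k=[0 8 7 23 15 5]
t=15: x=[0.4000 7.5500 7.8500 21.8000 14.9000 5.5000] k=[0 9 6 20 18 3]
t=16: x=[0.4500 8.4000 6.8500 19.2000 17.3500 3.7500] k=[2 9 9 17 20 5]
t=17: x=[2.3500 8.6500 9.4000 16.7500 19.1000 5.7500] k=[4 6 9 19 21 9]
t=18: x=[4.1000 6.0500 9.3500 18.6000 20.3000 9.6000] k=[7 5 6 21 19 9]
t=19: x=[6.9000 5.1500 6.7000 20.1500 18.6000 9.5000] k=[7 8 9 23 20 10]
t=20: x=[7.0500 8.0000 9.6500 22.1500 19.6500 10.5000] k=[7 10 8 24 19 8]
t=21: x=[7.1500 9.7500 8.9000 22.9500 18.7000 8.5500] k=[4 8 10 26 16 7]
t=22: x=[4.2000 7.9000 10.7000 24.7000 16.0500 7.4500] k=[5 9 12 22 18 6]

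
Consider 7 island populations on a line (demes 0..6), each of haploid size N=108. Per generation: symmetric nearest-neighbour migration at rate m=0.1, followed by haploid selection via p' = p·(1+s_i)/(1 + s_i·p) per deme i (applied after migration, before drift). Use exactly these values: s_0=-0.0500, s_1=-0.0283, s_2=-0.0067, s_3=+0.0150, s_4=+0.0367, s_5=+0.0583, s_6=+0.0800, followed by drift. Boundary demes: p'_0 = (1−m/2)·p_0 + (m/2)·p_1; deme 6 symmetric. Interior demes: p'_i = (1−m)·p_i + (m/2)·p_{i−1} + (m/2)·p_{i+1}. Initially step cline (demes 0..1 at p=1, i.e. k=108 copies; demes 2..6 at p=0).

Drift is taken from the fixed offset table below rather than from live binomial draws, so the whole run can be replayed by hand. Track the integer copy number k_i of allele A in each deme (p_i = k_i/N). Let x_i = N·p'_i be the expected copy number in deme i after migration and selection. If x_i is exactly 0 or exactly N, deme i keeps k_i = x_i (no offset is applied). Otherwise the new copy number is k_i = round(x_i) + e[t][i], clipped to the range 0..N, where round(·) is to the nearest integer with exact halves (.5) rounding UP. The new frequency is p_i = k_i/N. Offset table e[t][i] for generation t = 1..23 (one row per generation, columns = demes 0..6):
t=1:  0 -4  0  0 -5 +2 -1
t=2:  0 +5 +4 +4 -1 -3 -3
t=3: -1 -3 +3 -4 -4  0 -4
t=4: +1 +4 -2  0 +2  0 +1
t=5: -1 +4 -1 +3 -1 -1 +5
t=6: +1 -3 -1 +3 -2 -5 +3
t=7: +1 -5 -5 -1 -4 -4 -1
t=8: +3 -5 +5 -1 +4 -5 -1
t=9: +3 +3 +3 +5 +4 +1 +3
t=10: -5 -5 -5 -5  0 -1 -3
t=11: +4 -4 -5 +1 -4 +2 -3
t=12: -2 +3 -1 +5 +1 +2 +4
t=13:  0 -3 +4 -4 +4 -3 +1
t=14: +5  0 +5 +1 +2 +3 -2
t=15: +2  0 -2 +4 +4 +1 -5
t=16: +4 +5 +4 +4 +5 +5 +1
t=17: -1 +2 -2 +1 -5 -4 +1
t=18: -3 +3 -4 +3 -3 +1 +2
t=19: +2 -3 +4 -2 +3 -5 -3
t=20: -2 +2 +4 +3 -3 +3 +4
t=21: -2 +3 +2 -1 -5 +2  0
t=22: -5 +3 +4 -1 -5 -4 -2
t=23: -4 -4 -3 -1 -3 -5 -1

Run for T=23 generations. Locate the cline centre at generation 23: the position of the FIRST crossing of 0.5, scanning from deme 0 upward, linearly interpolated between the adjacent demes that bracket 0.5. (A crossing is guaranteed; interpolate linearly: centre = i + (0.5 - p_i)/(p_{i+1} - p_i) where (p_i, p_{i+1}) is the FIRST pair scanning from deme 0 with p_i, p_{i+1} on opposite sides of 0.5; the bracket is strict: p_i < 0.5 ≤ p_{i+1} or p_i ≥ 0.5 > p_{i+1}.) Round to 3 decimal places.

t=0: k=[108 108 0 0 0 0 0]
t=1: x=[108.0000 102.4508 5.3656 0.0000 0.0000 0.0000 0.0000] k=[108 98 5 0 0 0 0]
t=2: x=[107.4738 93.4932 9.3425 0.2537 0.0000 0.0000 0.0000] k=[107 98 13 4 0 0 0]
t=3: x=[106.4748 93.8507 16.7049 4.3112 0.2073 0.0000 0.0000] k=[105 91 20 0 0 0 0]
t=4: x=[104.1123 87.6807 22.4303 1.0149 0.0000 0.0000 0.0000] k=[105 92 20 1 0 0 0]
t=5: x=[104.1647 88.5972 22.5299 1.9280 0.0518 0.0000 0.0000] k=[103 93 22 5 0 0 0]
t=6: x=[102.2260 89.5143 24.5722 5.6796 0.2592 0.0000 0.0000] k=[103 87 24 9 0 0 0]
t=7: x=[101.9119 84.1203 26.2661 9.4273 0.4664 0.0000 0.0000] k=[103 79 21 8 0 0 0]
t=8: x=[101.4933 76.6653 23.1276 8.3642 0.4146 0.0000 0.0000] k=[104 72 28 7 4 0 0]
t=9: x=[102.1213 70.7022 29.0072 8.0097 4.0895 0.2116 0.0000] k=[105 74 32 13 8 1 0]
t=10: x=[103.2211 72.7720 32.9958 13.8791 8.1680 1.3748 0.0540] k=[98 68 28 9 8 0 0]
t=11: x=[95.9622 66.7708 28.9075 10.0347 7.9102 0.4232 0.0000] k=[100 63 24 11 4 2 0]
t=12: x=[97.6811 62.1442 25.1700 11.4515 4.3996 2.1143 0.1080] k=[96 65 24 16 5 4 4]
t=13: x=[93.8304 63.7521 25.5188 16.0524 5.6912 4.2768 4.3072] k=[94 61 30 12 10 1 5]
t=14: x=[91.6510 60.3369 30.5026 12.9689 9.9715 1.7446 5.1656] k=[97 60 36 14 12 5 3]
t=15: x=[94.5579 59.8853 35.9386 15.1933 12.1328 5.5404 3.3403] k=[97 60 34 19 16 7 0]
t=16: x=[94.5579 59.7850 34.3922 19.8400 16.1898 7.4852 0.3779] k=[99 65 38 24 21 12 1]
t=17: x=[96.7953 64.6069 38.4833 24.8336 21.3098 12.5134 1.6721] k=[96 67 36 26 16 9 3]
t=18: x=[93.9343 66.1666 36.8865 26.2950 16.6513 9.5311 3.5553] k=[91 69 33 29 14 11 6]
t=19: x=[89.1140 67.5765 34.4421 28.7631 15.0611 11.4680 6.7189] k=[91 65 38 27 18 6 4]
t=20: x=[88.9071 64.2046 38.6330 27.4034 18.3935 6.8549 4.4146] k=[87 66 43 30 15 10 8]
t=21: x=[85.0362 65.1602 43.3255 30.2230 15.9847 10.6832 8.6958] k=[83 68 45 29 11 13 9]
t=22: x=[81.2307 66.8715 45.1732 29.2162 12.3899 13.3489 9.8687] k=[76 70 49 28 7 9 8]
t=23: x=[74.5269 68.5338 48.8201 28.3099 8.4258 9.3214 8.6425] k=[71 65 46 27 5 4 8]

1.579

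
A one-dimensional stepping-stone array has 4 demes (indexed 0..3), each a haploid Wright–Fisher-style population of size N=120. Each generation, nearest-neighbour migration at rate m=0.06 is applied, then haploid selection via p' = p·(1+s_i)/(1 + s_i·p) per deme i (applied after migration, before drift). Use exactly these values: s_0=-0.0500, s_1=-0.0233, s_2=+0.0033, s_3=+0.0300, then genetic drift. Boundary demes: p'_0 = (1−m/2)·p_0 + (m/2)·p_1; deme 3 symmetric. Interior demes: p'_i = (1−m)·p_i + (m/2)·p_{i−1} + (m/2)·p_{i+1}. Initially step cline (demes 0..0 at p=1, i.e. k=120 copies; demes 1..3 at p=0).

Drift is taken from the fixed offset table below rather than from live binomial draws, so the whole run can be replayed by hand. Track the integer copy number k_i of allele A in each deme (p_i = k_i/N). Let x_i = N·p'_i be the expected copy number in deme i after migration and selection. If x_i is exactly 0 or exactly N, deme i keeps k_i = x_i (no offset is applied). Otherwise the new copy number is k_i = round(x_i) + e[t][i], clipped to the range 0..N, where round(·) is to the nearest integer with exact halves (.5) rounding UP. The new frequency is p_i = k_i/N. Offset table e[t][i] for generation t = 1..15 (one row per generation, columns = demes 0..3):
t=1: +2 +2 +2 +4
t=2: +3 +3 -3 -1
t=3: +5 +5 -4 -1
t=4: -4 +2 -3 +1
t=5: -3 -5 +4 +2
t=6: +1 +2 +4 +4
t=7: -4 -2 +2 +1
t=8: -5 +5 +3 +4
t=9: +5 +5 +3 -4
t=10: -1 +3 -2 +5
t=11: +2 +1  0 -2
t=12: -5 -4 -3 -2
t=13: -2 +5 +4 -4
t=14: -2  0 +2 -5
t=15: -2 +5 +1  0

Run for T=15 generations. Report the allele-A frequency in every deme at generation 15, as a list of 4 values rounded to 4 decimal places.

[0.5417, 0.3833, 0.1750, 0.0083]

t=0: k=[120 0 0 0]
t=1: x=[116.2165 3.5186 0.0000 0.0000] k=[118 6 0 0]
t=2: x=[114.3711 8.9821 0.1806 0.0000] k=[117 12 0 0]
t=3: x=[113.5437 14.4870 0.3612 0.0000] k=[119 19 0 0]
t=4: x=[115.7968 21.0181 0.5719 0.0000] k=[112 23 0 0]
t=5: x=[108.8207 24.5169 0.6923 0.0000] k=[106 20 5 0]
t=6: x=[102.6734 21.7076 5.3167 0.1545] k=[104 24 9 4]
t=7: x=[100.7866 25.4737 9.3283 4.2701] k=[97 23 11 5]
t=8: x=[93.7431 24.3985 11.2134 5.3285] k=[89 29 14 9]
t=9: x=[85.9633 29.8186 14.3416 9.4030] k=[91 35 17 5]
t=10: x=[88.1341 35.5474 17.2286 5.5134] k=[87 39 15 11]
t=11: x=[84.2868 39.0960 15.6448 11.4218] k=[86 40 16 9]
t=12: x=[83.3270 40.0286 16.5570 9.4645] k=[78 36 14 7]
t=13: x=[75.3111 36.0031 14.4919 7.4129] k=[73 41 18 3]
t=14: x=[70.5559 40.6340 18.2910 3.5504] k=[69 41 20 0]
t=15: x=[66.6447 40.5745 20.0850 0.6179] k=[65 46 21 1]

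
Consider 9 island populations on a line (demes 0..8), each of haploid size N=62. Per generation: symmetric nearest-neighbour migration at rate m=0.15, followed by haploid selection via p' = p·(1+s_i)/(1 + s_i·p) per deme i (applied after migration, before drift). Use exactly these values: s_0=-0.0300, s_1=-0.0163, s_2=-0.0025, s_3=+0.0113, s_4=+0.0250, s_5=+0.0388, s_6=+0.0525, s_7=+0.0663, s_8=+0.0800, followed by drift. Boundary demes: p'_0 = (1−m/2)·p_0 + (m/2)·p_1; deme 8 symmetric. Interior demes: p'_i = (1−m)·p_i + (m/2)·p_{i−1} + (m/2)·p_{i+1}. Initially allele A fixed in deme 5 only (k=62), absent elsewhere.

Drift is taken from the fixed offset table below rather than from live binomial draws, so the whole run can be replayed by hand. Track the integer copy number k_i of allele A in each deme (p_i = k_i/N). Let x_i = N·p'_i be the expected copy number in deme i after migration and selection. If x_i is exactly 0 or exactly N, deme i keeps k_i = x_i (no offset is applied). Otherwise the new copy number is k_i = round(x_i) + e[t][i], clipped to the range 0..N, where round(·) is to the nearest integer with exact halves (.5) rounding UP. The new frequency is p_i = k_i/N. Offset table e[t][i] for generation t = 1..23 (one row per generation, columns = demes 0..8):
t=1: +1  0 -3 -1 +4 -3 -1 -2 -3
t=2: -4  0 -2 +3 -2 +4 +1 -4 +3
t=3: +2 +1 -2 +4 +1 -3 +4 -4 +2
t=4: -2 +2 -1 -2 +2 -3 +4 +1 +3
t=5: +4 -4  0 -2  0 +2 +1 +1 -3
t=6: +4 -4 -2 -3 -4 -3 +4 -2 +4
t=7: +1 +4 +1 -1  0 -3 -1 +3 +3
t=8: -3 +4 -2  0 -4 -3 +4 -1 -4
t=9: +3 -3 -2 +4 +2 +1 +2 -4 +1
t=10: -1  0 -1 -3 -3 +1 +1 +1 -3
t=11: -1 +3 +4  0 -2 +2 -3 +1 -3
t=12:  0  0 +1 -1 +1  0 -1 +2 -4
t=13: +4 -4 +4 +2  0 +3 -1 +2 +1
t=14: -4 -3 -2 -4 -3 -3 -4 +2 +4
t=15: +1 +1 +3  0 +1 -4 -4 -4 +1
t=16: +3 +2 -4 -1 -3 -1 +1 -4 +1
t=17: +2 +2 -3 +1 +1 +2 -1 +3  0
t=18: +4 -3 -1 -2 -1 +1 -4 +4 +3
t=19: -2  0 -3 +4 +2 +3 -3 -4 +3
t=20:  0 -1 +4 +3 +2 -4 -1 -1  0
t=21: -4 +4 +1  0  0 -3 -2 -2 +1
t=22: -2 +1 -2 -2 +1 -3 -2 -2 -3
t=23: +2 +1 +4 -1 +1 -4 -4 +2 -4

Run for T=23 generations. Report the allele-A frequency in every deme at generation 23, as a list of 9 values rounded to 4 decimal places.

[0.0484, 0.1129, 0.1452, 0.1290, 0.2742, 0.1290, 0.1290, 0.2742, 0.2903]

t=0: k=[0 0 0 0 0 62 0 0 0]
t=1: x=[0.0000 0.0000 0.0000 0.0000 4.7573 52.9969 4.8749 0.0000 0.0000] k=[0 0 0 0 9 50 4 0 0]
t=2: x=[0.0000 0.0000 0.0000 0.6825 11.6315 43.9657 7.4801 0.3198 0.0000] k=[0 0 0 4 10 48 8 0 0]
t=3: x=[0.0000 0.0000 0.2993 4.1937 12.6468 42.6601 10.8504 0.6394 0.0000] k=[0 0 0 8 14 40 15 0 0]
t=4: x=[0.0000 0.0000 0.5985 7.9274 15.7888 36.7467 16.3587 1.1981 0.0000] k=[0 0 0 6 18 34 20 2 0]
t=5: x=[0.0000 0.0000 0.4489 6.5152 18.6201 32.3393 20.3940 3.4005 0.1620] k=[0 0 0 5 19 34 21 4 0]
t=6: x=[0.0000 0.0000 0.3741 5.7332 19.4026 32.4891 21.4114 5.2768 0.3239] k=[0 0 0 3 15 29 25 3 4]
t=7: x=[0.0000 0.0000 0.2244 3.7140 15.4345 28.2343 24.4029 5.0129 4.2176] k=[0 0 1 3 15 25 23 8 7]
t=8: x=[0.0000 0.0738 1.0724 3.7898 15.1306 24.6631 22.7569 9.5575 7.5719] k=[0 4 0 4 11 22 27 9 4]
t=9: x=[0.2910 3.3476 0.5985 4.2695 11.5300 22.0883 26.0445 10.5241 4.6985] k=[3 0 0 8 14 23 28 7 6]
t=10: x=[2.6954 0.2213 0.5985 7.9274 14.4975 23.2505 26.8259 8.9819 6.5100] k=[2 0 0 5 11 24 28 10 4]
t=11: x=[1.7961 0.1476 0.3741 5.1276 11.7585 23.8814 27.1281 11.4888 4.7786] k=[1 3 4 5 10 26 24 12 2]
t=12: x=[1.1161 2.8795 3.9906 5.3547 11.0474 25.2174 23.9982 12.7894 2.9595] k=[1 3 5 4 12 25 23 15 0]
t=13: x=[1.1161 2.9534 4.7640 4.7238 12.6214 24.4362 23.2892 15.1994 1.2132] k=[5 0 9 7 13 27 22 17 2]
t=14: x=[4.4963 1.0332 8.1573 7.6752 13.8640 26.1488 22.7315 17.0314 3.3614] k=[0 0 6 4 11 23 19 19 7]
t=15: x=[0.0000 0.4427 5.3877 4.7238 11.6061 22.3411 19.9866 18.9336 8.4459] k=[0 1 8 5 13 18 16 15 9]
t=16: x=[0.0728 1.4269 7.2340 5.8846 13.0273 17.9567 16.6917 15.3545 10.0831] k=[3 3 3 5 10 17 18 11 11]
t=17: x=[2.9142 2.9534 3.1425 5.2790 10.3613 17.0159 18.0476 12.1395 11.7137] k=[5 5 0 6 11 19 17 15 12]
t=18: x=[4.8618 4.5552 0.8230 5.9855 11.4538 18.7440 17.6386 15.6645 12.9980] k=[9 2 0 4 10 20 14 20 16]
t=19: x=[8.2546 2.3377 0.4489 4.1937 10.5138 19.3023 15.4869 20.1123 17.2414] k=[6 2 0 8 13 22 12 16 20]
t=20: x=[5.5443 2.1162 0.7481 7.8517 13.5598 21.1016 13.5850 16.7738 20.7486] k=[6 1 5 11 16 17 13 16 21]
t=21: x=[5.4711 1.6484 5.1382 11.0265 15.9913 17.0922 14.0739 16.9284 21.6976] k=[1 6 6 11 16 14 12 15 23]
t=22: x=[1.3346 5.5415 6.3607 11.1020 15.7635 14.4169 12.8896 16.1292 23.5124] k=[0 7 4 9 17 11 11 14 21]
t=23: x=[0.5094 6.1582 4.5894 9.3136 16.2443 11.8096 11.7031 15.0184 21.5438] k=[3 7 9 8 17 8 8 17 18]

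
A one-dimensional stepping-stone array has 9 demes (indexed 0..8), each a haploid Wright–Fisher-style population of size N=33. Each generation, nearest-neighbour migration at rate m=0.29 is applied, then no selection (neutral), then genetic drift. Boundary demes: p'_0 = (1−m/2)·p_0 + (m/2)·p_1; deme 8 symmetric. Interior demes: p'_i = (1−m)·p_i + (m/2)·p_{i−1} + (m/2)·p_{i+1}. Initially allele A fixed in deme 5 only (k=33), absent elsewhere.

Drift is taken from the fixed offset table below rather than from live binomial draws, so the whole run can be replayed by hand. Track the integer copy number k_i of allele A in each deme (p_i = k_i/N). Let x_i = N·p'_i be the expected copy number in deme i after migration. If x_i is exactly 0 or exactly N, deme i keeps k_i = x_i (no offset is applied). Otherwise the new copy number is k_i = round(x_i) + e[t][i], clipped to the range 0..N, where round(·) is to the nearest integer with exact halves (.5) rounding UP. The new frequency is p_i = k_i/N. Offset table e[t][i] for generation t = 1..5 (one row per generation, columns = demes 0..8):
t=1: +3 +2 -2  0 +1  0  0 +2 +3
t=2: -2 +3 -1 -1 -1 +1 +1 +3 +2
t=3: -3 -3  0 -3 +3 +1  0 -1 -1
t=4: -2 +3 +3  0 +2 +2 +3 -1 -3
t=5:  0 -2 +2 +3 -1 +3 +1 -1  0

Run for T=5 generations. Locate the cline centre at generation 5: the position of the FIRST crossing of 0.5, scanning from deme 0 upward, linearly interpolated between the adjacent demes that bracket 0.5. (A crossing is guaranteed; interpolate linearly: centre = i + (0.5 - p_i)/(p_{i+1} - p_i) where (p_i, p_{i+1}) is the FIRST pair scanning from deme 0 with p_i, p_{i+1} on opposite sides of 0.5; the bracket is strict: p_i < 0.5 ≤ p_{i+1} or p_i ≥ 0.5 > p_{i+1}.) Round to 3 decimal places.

t=0: k=[0 0 0 0 0 33 0 0 0]
t=1: x=[0.0000 0.0000 0.0000 0.0000 4.7850 23.4300 4.7850 0.0000 0.0000] k=[0 0 0 0 6 23 5 0 0]
t=2: x=[0.0000 0.0000 0.0000 0.8700 7.5950 17.9250 6.8850 0.7250 0.0000] k=[0 0 0 0 7 19 8 4 0]
t=3: x=[0.0000 0.0000 0.0000 1.0150 7.7250 15.6650 9.0150 4.0000 0.5800] k=[0 0 0 0 11 17 9 3 0]
t=4: x=[0.0000 0.0000 0.0000 1.5950 10.2750 14.9700 9.2900 3.4350 0.4350] k=[0 0 0 2 12 17 12 2 0]
t=5: x=[0.0000 0.0000 0.2900 3.1600 11.2750 15.5500 11.2750 3.1600 0.2900] k=[0 0 2 6 10 19 12 2 0]

4.722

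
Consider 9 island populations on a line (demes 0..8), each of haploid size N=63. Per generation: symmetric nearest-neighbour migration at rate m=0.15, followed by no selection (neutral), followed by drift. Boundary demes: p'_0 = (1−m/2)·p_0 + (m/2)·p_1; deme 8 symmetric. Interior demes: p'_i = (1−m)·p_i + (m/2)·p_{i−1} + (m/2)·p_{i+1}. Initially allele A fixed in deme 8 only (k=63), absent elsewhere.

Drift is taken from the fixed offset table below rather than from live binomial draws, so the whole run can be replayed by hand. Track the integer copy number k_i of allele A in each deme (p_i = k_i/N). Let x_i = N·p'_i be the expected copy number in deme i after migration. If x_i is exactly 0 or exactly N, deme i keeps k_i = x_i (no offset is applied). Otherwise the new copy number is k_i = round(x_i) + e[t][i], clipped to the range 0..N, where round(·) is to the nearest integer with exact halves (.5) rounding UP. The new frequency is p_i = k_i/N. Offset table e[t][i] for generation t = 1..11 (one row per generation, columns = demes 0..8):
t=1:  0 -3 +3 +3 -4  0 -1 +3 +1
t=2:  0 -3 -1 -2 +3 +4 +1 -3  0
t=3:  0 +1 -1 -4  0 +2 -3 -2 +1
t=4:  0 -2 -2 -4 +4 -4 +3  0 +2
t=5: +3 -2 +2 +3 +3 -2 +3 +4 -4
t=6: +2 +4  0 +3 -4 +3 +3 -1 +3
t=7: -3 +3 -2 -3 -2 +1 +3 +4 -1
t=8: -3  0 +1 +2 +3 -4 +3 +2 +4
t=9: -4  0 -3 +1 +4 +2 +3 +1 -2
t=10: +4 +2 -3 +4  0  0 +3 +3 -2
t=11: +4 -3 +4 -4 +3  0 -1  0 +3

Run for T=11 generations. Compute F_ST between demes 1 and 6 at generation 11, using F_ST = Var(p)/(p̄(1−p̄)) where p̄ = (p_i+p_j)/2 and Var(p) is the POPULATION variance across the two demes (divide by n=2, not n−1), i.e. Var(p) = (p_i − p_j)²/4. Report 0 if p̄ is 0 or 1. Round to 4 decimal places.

0.1887

t=0: k=[0 0 0 0 0 0 0 0 63]
t=1: x=[0.0000 0.0000 0.0000 0.0000 0.0000 0.0000 0.0000 4.7250 58.2750] k=[0 0 0 0 0 0 0 8 59]
t=2: x=[0.0000 0.0000 0.0000 0.0000 0.0000 0.0000 0.6000 11.2250 55.1750] k=[0 0 0 0 0 0 2 8 55]
t=3: x=[0.0000 0.0000 0.0000 0.0000 0.0000 0.1500 2.3000 11.0750 51.4750] k=[0 0 0 0 0 2 0 9 52]
t=4: x=[0.0000 0.0000 0.0000 0.0000 0.1500 1.7000 0.8250 11.5500 48.7750] k=[0 0 0 0 4 0 4 12 51]
t=5: x=[0.0000 0.0000 0.0000 0.3000 3.4000 0.6000 4.3000 14.3250 48.0750] k=[0 0 0 3 6 0 7 18 44]
t=6: x=[0.0000 0.0000 0.2250 3.0000 5.3250 0.9750 7.3000 19.1250 42.0500] k=[0 0 0 6 1 4 10 18 45]
t=7: x=[0.0000 0.0000 0.4500 5.1750 1.6000 4.2250 10.1500 19.4250 42.9750] k=[0 0 0 2 0 5 13 23 42]
t=8: x=[0.0000 0.0000 0.1500 1.7000 0.5250 5.2250 13.1500 23.6750 40.5750] k=[0 0 1 4 4 1 16 26 45]
t=9: x=[0.0000 0.0750 1.1500 3.7750 3.7750 2.3500 15.6250 26.6750 43.5750] k=[0 0 0 5 8 4 19 28 42]
t=10: x=[0.0000 0.0000 0.3750 4.8500 7.4750 5.4250 18.5500 28.3750 40.9500] k=[0 0 0 9 7 5 22 31 39]
t=11: x=[0.0000 0.0000 0.6750 8.1750 7.0000 6.4250 21.4000 30.9250 38.4000] k=[0 0 5 4 10 6 20 31 41]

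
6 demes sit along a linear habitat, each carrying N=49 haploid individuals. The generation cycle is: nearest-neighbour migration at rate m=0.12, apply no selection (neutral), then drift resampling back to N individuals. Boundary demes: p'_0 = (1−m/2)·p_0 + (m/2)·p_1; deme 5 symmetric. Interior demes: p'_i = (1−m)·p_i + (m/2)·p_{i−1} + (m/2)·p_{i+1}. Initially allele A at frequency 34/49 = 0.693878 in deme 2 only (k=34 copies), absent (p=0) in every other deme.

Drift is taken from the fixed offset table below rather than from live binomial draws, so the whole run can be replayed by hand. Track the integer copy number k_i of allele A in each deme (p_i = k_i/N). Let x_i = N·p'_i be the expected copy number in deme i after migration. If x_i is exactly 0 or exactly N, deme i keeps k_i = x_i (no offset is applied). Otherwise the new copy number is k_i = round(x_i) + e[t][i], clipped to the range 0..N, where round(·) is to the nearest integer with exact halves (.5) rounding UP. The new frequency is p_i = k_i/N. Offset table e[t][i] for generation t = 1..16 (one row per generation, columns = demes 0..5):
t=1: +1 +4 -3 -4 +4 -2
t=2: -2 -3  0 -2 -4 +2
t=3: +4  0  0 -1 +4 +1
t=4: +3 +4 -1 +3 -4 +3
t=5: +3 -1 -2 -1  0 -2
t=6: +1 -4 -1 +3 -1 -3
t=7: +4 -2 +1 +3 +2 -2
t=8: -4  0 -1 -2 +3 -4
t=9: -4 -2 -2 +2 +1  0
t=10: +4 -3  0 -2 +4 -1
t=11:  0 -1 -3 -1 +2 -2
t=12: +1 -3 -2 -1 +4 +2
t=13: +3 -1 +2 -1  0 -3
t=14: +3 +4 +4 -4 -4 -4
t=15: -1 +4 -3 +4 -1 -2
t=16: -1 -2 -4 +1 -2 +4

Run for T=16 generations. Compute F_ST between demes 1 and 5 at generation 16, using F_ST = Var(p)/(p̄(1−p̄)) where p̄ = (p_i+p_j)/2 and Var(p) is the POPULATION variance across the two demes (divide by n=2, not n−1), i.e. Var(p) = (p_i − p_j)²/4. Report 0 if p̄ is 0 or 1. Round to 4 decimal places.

t=0: k=[0 0 34 0 0 0]
t=1: x=[0.0000 2.0400 29.9200 2.0400 0.0000 0.0000] k=[0 6 27 0 0 0]
t=2: x=[0.3600 6.9000 24.1200 1.6200 0.0000 0.0000] k=[0 4 24 0 0 0]
t=3: x=[0.2400 4.9600 21.3600 1.4400 0.0000 0.0000] k=[4 5 21 0 0 0]
t=4: x=[4.0600 5.9000 18.7800 1.2600 0.0000 0.0000] k=[7 10 18 4 0 0]
t=5: x=[7.1800 10.3000 16.6800 4.6000 0.2400 0.0000] k=[10 9 15 4 0 0]
t=6: x=[9.9400 9.4200 13.9800 4.4200 0.2400 0.0000] k=[11 5 13 7 0 0]
t=7: x=[10.6400 5.8400 12.1600 6.9400 0.4200 0.0000] k=[15 4 13 10 2 0]
t=8: x=[14.3400 5.2000 12.2800 9.7000 2.3600 0.1200] k=[10 5 11 8 5 0]
t=9: x=[9.7000 5.6600 10.4600 8.0000 4.8800 0.3000] k=[6 4 8 10 6 0]
t=10: x=[5.8800 4.3600 7.8800 9.6400 5.8800 0.3600] k=[10 1 8 8 10 0]
t=11: x=[9.4600 1.9600 7.5800 8.1200 9.2800 0.6000] k=[9 1 5 7 11 0]
t=12: x=[8.5200 1.7200 4.8800 7.1200 10.1000 0.6600] k=[10 0 3 6 14 3]
t=13: x=[9.4000 0.7800 3.0000 6.3000 12.8600 3.6600] k=[12 0 5 5 13 1]
t=14: x=[11.2800 1.0200 4.7000 5.4800 11.8000 1.7200] k=[14 5 9 1 8 0]
t=15: x=[13.4600 5.7800 8.2800 1.9000 7.1000 0.4800] k=[12 10 5 6 6 0]
t=16: x=[11.8800 9.8200 5.3600 5.9400 5.6400 0.3600] k=[11 8 1 7 4 4]

0.0155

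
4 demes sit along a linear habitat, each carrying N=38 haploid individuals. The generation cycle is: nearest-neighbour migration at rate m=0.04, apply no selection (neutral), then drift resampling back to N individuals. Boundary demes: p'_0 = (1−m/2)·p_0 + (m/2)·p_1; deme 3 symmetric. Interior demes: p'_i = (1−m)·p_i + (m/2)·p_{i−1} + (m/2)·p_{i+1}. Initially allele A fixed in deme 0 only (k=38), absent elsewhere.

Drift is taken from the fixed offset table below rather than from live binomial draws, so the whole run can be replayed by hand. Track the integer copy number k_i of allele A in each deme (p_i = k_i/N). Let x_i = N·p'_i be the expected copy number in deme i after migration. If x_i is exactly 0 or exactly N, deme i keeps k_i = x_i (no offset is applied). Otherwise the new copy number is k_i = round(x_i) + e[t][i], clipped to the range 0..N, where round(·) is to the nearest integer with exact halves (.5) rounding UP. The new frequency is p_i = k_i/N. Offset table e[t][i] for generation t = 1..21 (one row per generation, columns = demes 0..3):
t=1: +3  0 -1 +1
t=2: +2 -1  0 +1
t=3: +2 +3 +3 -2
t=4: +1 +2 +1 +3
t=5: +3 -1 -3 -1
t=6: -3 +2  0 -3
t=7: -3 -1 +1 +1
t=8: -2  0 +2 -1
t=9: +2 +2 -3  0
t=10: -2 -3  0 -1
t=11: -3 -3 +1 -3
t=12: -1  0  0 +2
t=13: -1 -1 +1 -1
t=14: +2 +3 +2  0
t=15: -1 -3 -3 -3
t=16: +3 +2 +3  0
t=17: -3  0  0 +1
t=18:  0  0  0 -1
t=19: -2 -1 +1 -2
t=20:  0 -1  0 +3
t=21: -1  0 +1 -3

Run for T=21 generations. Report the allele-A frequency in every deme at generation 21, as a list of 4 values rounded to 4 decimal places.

[0.5789, 0.1053, 0.1842, 0.0000]

t=0: k=[38 0 0 0]
t=1: x=[37.2400 0.7600 0.0000 0.0000] k=[38 1 0 0]
t=2: x=[37.2600 1.7200 0.0200 0.0000] k=[38 1 0 0]
t=3: x=[37.2600 1.7200 0.0200 0.0000] k=[38 5 3 0]
t=4: x=[37.3400 5.6200 2.9800 0.0600] k=[38 8 4 3]
t=5: x=[37.4000 8.5200 4.0600 3.0200] k=[38 8 1 2]
t=6: x=[37.4000 8.4600 1.1600 1.9800] k=[34 10 1 0]
t=7: x=[33.5200 10.3000 1.1600 0.0200] k=[31 9 2 1]
t=8: x=[30.5600 9.3000 2.1200 1.0200] k=[29 9 4 0]
t=9: x=[28.6000 9.3000 4.0200 0.0800] k=[31 11 1 0]
t=10: x=[30.6000 11.2000 1.1800 0.0200] k=[29 8 1 0]
t=11: x=[28.5800 8.2800 1.1200 0.0200] k=[26 5 2 0]
t=12: x=[25.5800 5.3600 2.0200 0.0400] k=[25 5 2 2]
t=13: x=[24.6000 5.3400 2.0600 2.0000] k=[24 4 3 1]
t=14: x=[23.6000 4.3800 2.9800 1.0400] k=[26 7 5 1]
t=15: x=[25.6200 7.3400 4.9600 1.0800] k=[25 4 2 0]
t=16: x=[24.5800 4.3800 2.0000 0.0400] k=[28 6 5 0]
t=17: x=[27.5600 6.4200 4.9200 0.1000] k=[25 6 5 1]
t=18: x=[24.6200 6.3600 4.9400 1.0800] k=[25 6 5 0]
t=19: x=[24.6200 6.3600 4.9200 0.1000] k=[23 5 6 0]
t=20: x=[22.6400 5.3800 5.8600 0.1200] k=[23 4 6 3]
t=21: x=[22.6200 4.4200 5.9000 3.0600] k=[22 4 7 0]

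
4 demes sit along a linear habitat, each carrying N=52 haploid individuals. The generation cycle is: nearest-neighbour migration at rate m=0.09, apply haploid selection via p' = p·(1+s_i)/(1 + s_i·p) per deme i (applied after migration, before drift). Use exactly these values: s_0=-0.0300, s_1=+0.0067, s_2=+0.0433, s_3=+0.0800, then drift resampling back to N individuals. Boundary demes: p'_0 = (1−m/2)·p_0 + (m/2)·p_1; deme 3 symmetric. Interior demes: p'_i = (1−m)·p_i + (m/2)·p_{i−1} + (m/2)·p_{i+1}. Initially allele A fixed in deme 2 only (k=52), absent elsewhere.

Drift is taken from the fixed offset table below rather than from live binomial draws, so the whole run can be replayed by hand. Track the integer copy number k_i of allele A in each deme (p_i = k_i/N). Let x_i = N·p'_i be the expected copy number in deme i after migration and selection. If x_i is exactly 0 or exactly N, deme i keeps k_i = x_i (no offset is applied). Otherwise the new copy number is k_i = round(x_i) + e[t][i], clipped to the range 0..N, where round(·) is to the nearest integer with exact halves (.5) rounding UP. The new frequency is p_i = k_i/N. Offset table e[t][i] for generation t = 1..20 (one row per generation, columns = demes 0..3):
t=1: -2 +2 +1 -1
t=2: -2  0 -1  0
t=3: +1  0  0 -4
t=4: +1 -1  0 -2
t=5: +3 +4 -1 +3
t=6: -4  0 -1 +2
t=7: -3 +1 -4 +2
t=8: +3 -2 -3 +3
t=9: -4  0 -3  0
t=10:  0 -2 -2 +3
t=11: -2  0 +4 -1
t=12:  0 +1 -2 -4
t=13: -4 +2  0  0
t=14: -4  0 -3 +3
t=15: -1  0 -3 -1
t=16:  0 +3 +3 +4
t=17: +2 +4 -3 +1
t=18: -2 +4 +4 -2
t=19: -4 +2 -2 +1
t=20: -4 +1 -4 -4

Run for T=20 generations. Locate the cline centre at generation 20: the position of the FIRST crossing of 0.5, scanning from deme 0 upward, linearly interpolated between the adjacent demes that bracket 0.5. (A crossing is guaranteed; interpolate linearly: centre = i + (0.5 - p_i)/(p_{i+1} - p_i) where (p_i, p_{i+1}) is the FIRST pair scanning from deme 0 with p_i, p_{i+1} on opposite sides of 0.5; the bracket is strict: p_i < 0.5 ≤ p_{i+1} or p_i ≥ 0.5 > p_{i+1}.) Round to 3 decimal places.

t=0: k=[0 0 52 0]
t=1: x=[0.0000 2.3550 47.4974 2.5181] k=[0 4 48 2]
t=2: x=[0.1746 5.8345 44.2342 4.3682] k=[0 6 43 4]
t=3: x=[0.2619 7.4375 39.9763 6.1609] k=[1 7 40 2]
t=4: x=[1.2328 8.2613 37.2568 3.9841] k=[2 7 37 2]
t=5: x=[2.1610 8.1709 34.5696 3.8399] k=[5 12 34 7]
t=6: x=[5.1714 12.7391 32.3161 8.7615] k=[1 13 31 11]
t=7: x=[1.4951 13.3361 29.8307 12.6209] k=[0 14 26 15]
t=8: x=[0.6113 13.9781 25.5156 16.3450] k=[4 12 23 19]
t=9: x=[4.2399 12.1972 22.8666 20.1207] k=[0 12 20 20]
t=10: x=[0.5240 11.8811 20.1607 20.9552] k=[1 10 18 24]
t=11: x=[1.3640 10.0089 18.4109 24.7257] k=[0 10 22 24]
t=12: x=[0.4366 10.1444 22.0868 24.9066] k=[0 11 20 21]
t=13: x=[0.4803 10.9677 20.1607 21.9246] k=[0 13 20 22]
t=14: x=[0.5676 12.7943 20.2970 22.8912] k=[0 13 17 26]
t=15: x=[0.5676 12.6588 17.7167 26.5954] k=[0 13 15 26]
t=16: x=[0.5676 12.5685 15.8685 26.5054] k=[1 16 19 31]
t=17: x=[1.6263 15.5326 19.9233 31.4242] k=[4 20 17 32]
t=18: x=[4.5909 19.2258 18.3096 32.2756] k=[3 23 22 30]
t=19: x=[3.7915 22.1399 22.9470 30.6151] k=[0 24 21 32]
t=20: x=[1.0483 22.8705 22.1673 32.4525] k=[0 24 18 28]

2.800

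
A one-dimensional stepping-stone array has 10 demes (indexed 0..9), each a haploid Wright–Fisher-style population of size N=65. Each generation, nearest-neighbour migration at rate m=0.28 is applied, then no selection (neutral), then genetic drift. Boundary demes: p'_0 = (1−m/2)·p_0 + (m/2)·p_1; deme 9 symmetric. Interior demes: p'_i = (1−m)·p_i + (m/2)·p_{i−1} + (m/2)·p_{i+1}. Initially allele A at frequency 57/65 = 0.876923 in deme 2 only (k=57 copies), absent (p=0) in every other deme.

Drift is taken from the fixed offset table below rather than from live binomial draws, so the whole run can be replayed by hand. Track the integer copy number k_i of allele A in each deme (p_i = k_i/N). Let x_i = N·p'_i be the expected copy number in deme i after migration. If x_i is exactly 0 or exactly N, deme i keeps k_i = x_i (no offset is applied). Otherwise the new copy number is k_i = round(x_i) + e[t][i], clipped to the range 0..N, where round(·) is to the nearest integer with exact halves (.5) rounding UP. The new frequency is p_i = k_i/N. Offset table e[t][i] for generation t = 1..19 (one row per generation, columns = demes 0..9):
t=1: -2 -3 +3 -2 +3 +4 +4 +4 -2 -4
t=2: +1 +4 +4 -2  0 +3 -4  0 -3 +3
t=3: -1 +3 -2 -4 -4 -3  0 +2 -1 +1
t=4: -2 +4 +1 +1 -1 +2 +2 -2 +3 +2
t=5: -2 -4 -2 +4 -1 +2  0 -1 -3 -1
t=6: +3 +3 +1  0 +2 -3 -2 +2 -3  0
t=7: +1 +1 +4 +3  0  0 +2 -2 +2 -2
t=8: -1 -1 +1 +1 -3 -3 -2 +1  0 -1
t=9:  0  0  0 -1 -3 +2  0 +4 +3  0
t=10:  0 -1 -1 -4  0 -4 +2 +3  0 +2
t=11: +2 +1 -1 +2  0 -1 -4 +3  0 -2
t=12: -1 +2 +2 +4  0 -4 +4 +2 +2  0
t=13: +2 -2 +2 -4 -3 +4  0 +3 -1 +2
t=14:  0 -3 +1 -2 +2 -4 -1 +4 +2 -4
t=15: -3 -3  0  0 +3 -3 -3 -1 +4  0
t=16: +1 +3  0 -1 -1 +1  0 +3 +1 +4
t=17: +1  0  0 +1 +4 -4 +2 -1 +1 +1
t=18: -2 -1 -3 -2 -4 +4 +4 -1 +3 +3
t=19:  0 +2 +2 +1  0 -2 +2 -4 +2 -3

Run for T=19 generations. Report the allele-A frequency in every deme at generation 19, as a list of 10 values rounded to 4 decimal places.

t=0: k=[0 0 57 0 0 0 0 0 0 0]
t=1: x=[0.0000 7.9800 41.0400 7.9800 0.0000 0.0000 0.0000 0.0000 0.0000 0.0000] k=[0 5 44 6 0 0 0 0 0 0]
t=2: x=[0.7000 9.7600 33.2200 10.4800 0.8400 0.0000 0.0000 0.0000 0.0000 0.0000] k=[2 14 37 8 1 0 0 0 0 0]
t=3: x=[3.6800 15.5400 29.7200 11.0800 1.8400 0.1400 0.0000 0.0000 0.0000 0.0000] k=[3 19 28 7 0 0 0 0 0 0]
t=4: x=[5.2400 18.0200 23.8000 8.9600 0.9800 0.0000 0.0000 0.0000 0.0000 0.0000] k=[3 22 25 10 0 0 0 0 0 0]
t=5: x=[5.6600 19.7600 22.4800 10.7000 1.4000 0.0000 0.0000 0.0000 0.0000 0.0000] k=[4 16 20 15 0 0 0 0 0 0]
t=6: x=[5.6800 14.8800 18.7400 13.6000 2.1000 0.0000 0.0000 0.0000 0.0000 0.0000] k=[9 18 20 14 4 0 0 0 0 0]
t=7: x=[10.2600 17.0200 18.8800 13.4400 4.8400 0.5600 0.0000 0.0000 0.0000 0.0000] k=[11 18 23 16 5 1 0 0 0 0]
t=8: x=[11.9800 17.7200 21.3200 15.4400 5.9800 1.4200 0.1400 0.0000 0.0000 0.0000] k=[11 17 22 16 3 0 0 0 0 0]
t=9: x=[11.8400 16.8600 20.4600 15.0200 4.4000 0.4200 0.0000 0.0000 0.0000 0.0000] k=[12 17 20 14 1 2 0 0 0 0]
t=10: x=[12.7000 16.7200 18.7400 13.0200 2.9600 1.5800 0.2800 0.0000 0.0000 0.0000] k=[13 16 18 9 3 0 2 0 0 0]
t=11: x=[13.4200 15.8600 16.4600 9.4200 3.4200 0.7000 1.4400 0.2800 0.0000 0.0000] k=[15 17 15 11 3 0 0 3 0 0]
t=12: x=[15.2800 16.4400 14.7200 10.4400 3.7000 0.4200 0.4200 2.1600 0.4200 0.0000] k=[14 18 17 14 4 0 4 4 2 0]
t=13: x=[14.5600 17.3000 16.7200 13.0200 4.8400 1.1200 3.4400 3.7200 2.0000 0.2800] k=[17 15 19 9 2 5 3 7 1 2]
t=14: x=[16.7200 15.8400 17.0400 9.4200 3.4000 4.3000 3.8400 5.6000 1.9800 1.8600] k=[17 13 18 7 5 0 3 10 4 0]
t=15: x=[16.4400 14.2600 15.7600 8.2600 4.5800 1.1200 3.5600 8.1800 4.2800 0.5600] k=[13 11 16 8 8 0 1 7 8 1]
t=16: x=[12.7200 11.9800 14.1800 9.1200 6.8800 1.2600 1.7000 6.3000 6.8800 1.9800] k=[14 15 14 8 6 2 2 9 8 6]
t=17: x=[14.1400 14.7200 13.3000 8.5600 5.7200 2.5600 2.9800 7.8800 7.8600 6.2800] k=[15 15 13 10 10 0 5 7 9 7]
t=18: x=[15.0000 14.7200 12.8600 10.4200 8.6000 2.1000 4.5800 7.0000 8.4400 7.2800] k=[13 14 10 8 5 6 9 6 11 10]
t=19: x=[13.1400 13.3000 10.2800 7.8600 5.5600 6.2800 8.1600 7.1200 10.1600 10.1400] k=[13 15 12 9 6 4 10 3 12 7]

[0.2000, 0.2308, 0.1846, 0.1385, 0.0923, 0.0615, 0.1538, 0.0462, 0.1846, 0.1077]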